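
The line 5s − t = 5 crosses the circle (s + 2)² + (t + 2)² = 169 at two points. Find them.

Substitute t = 5s − 5:
26s² − 26s − 156 = 0  ⟹  s² − s − 6 = 0
s = 3 or s = −2, giving (3, 10) and (−2, −15).

(−2, −15) and (3, 10)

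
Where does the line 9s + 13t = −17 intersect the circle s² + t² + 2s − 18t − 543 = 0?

(−25, 16) and (14, −11)

Substitute t = (−17 − 9s)/13:
250s² + 2750s − 87500 = 0  ⟹  s² + 11s − 350 = 0
s = 14 or s = −25, giving (14, −11) and (−25, 16).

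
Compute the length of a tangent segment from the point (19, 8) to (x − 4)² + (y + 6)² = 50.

Centre (4, −6), r² = 50. |PO|² = (15)² + (14)² = 421.
The tangent meets the radius at right angles, so tangent² = |PO|² − r² = 421 − 50 = 371.

√371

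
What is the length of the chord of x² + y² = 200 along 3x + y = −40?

From the line, y = −3x − 40. Substituting:
10x² + 240x + 1400 = 0  ⟹  x² + 24x + 140 = 0
x = −10 or x = −14, giving (−10, −10) and (−14, 2).
|(−10, −10) − (−14, 2)| = √((4)² + (−12)²) = 4√10.

4√10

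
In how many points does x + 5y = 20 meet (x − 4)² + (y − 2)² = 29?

2

Centre (4, 2), r² = 29. Distance² from centre to line = (−6)²/26 = 18/13.
Since d² < r², the line cuts the circle twice.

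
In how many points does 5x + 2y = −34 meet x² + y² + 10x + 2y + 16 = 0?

Substituting the line into the circle gives 29x² + 360x + 1084 = 0.
Δ = 129600 − 125744 = 3856.
Two real roots: the line is a secant.

2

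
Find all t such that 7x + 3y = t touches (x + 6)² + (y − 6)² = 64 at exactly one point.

t = −24 ± 8√58

The line touches the circle iff its distance from (−6, 6) is 8:
|7·(−6) + 3·6 − t| / √58 = 8
|t − (−24)| = 8√58.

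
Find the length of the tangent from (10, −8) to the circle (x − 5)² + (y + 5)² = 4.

The centre is (5, −5) and r = 2. The square of the distance from P to the centre is 25 + 9 = 34.
Power of the point: PT² = |PO|² − r² = 30, so PT = √30.

√30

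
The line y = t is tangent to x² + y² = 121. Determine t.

The line touches the circle iff its distance from (0, 0) is 11:
|0·0 + 1·0 − t| / √1 = 11
|t| = 11, so t = 11 or t = −11.

t = −11 or t = 11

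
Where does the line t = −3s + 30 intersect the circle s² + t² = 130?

Express t = −3s + 30 and substitute into the circle:
10s² − 180s + 770 = 0  ⟹  s² − 18s + 77 = 0
s = 11 or s = 7, giving (11, −3) and (7, 9).

(7, 9) and (11, −3)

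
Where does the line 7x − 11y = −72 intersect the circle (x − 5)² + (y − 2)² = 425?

Express y = (72 + 7x)/11 and substitute into the circle:
170x² − 510x − 45900 = 0  ⟹  x² − 3x − 270 = 0
x = 18 or x = −15, giving (18, 18) and (−15, −3).

(−15, −3) and (18, 18)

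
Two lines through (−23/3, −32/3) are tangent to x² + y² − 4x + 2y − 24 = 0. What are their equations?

Let a tangent through (−23/3, −32/3) have slope m. Its distance from (2, −1) must equal √29:
(29/3m − (29/3))² = 29(m² + 1)
10m² − 29m + 10 = 0, so m = 5/2 or m = 2/5.
Through (−23/3, −32/3) these give 5x − 2y = −17 and 2x − 5y = 38.

5x − 2y = −17 and 2x − 5y = 38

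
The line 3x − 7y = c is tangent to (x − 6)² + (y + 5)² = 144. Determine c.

c = 53 ± 12√58

For a tangent, require d(centre, line) = r = 12.
|3·6 − 7·(−5) − c| / √58 = 12
|c − (53)| = 12√58.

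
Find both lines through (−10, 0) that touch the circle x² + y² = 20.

x + 2y = −10 and x − 2y = −10

Write the tangent as mx − y + (0 − m·(−10)) = 0 and set its distance from the centre to 2√5:
[m·(10) − (0)]² = 20(m² + 1)
4m² − 1 = 0, so m = −1/2 or m = 1/2.
With m = −1/2: x + 2y = −10. With m = 1/2: x − 2y = −10.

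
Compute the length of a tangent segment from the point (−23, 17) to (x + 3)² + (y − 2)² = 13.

6√17

The centre is (−3, 2) and r = √13. The square of the distance from P to the centre is 400 + 225 = 625.
The tangent meets the radius at right angles, so tangent² = |PO|² − r² = 625 − 13 = 612.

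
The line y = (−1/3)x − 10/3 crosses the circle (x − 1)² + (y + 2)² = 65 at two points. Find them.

Substitute y = (−10 − x)/3:
10x² − 10x − 560 = 0  ⟹  x² − x − 56 = 0
x = 8 or x = −7, giving (8, −6) and (−7, −1).

(−7, −1) and (8, −6)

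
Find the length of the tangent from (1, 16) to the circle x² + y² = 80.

Centre (0, 0), r² = 80. |PO|² = (1)² + (16)² = 257.
By the tangent–radius right angle, tangent length = √(|PO|² − r²) = √177.

√177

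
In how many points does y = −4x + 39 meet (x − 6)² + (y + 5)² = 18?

0

Substituting the line into the circle gives 17x² − 364x + 1954 = 0.
Discriminant = (−364)² − 4·17·(1954) = −376 < 0.
No real roots: the line does not meet the circle.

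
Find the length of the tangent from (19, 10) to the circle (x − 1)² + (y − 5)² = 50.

√299

Centre (1, 5), r² = 50. |PO|² = (18)² + (5)² = 349.
By the tangent–radius right angle, tangent length = √(|PO|² − r²) = √299.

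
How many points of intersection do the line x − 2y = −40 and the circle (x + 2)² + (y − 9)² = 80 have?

1

Centre (−2, 9), r² = 80. Distance² from centre to line = (20)²/5 = 80.
Since d² = r², the line is tangent.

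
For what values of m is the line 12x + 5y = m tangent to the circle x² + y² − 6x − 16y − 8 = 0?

The line touches the circle iff its distance from (3, 8) is 9:
|12·3 + 5·8 − m| / √169 = 9
|m − (76)| = 9·13, so m = 193 or m = −41.

m = −41 or m = 193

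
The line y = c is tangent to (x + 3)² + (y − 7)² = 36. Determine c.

The line touches the circle iff its distance from (−3, 7) is 6:
|0·(−3) + 1·7 − c| / √1 = 6
|c − (7)| = 6, so c = 13 or c = 1.

c = 1 or c = 13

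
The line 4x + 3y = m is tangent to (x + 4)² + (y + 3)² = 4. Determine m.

m = −35 or m = −15

The line touches the circle iff its distance from (−4, −3) is 2:
|4·(−4) + 3·(−3) − m| / √25 = 2
|m − (−25)| = 2·5, so m = −15 or m = −35.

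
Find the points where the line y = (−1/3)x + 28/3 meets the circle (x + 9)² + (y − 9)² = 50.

From the line, y = (28 − x)/3. Substituting:
10x² + 160x + 280 = 0  ⟹  x² + 16x + 28 = 0
x = −2 or x = −14, giving (−2, 10) and (−14, 14).

(−14, 14) and (−2, 10)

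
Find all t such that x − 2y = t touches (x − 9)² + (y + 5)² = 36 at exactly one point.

The line touches the circle iff its distance from (9, −5) is 6:
|1·9 − 2·(−5) − t| / √5 = 6
|t − (19)| = 6√5.

t = 19 ± 6√5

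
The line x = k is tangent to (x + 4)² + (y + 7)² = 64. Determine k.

The line touches the circle iff its distance from (−4, −7) is 8:
|1·(−4) + 0·(−7) − k| / √1 = 8
|k − (−4)| = 8, so k = 4 or k = −12.

k = −12 or k = 4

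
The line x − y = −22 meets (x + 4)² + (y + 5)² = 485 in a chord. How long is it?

21√2

Substitute y = x + 22:
2x² + 62x + 260 = 0  ⟹  x² + 31x + 130 = 0
x = −5 or x = −26, giving (−5, 17) and (−26, −4).
|(−5, 17) − (−26, −4)| = √((21)² + (21)²) = 21√2.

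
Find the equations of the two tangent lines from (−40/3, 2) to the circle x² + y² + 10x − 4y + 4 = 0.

A line y − (2) = m(x − (−40/3)) is tangent when its distance from (−5, 2) is 5:
(25/3m − (0))² = 25(m² + 1)
16m² − 9 = 0, so m = −3/4 or m = 3/4.
Through (−40/3, 2) these give 3x + 4y = −32 and 3x − 4y = −48.

3x + 4y = −32 and 3x − 4y = −48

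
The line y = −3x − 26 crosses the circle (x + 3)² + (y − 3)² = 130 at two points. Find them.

(−12, 10) and (−6, −8)

Substitute y = −3x − 26:
10x² + 180x + 720 = 0  ⟹  x² + 18x + 72 = 0
x = −6 or x = −12, giving (−6, −8) and (−12, 10).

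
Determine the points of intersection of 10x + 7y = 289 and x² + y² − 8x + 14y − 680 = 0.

(17, 17) and (31, −3)

Substitute y = (289 − 10x)/7:
149x² − 7152x + 78523 = 0  ⟹  x² − 48x + 527 = 0
x = 31 or x = 17, giving (31, −3) and (17, 17).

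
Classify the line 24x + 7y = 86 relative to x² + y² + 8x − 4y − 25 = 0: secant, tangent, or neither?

neither

Substituting the line into the circle gives 625x² − 3064x + 3763 = 0.
Δ = 9388096 − 9407500 = −19404.
No real roots: the line does not meet the circle.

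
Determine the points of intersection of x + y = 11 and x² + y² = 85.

(2, 9) and (9, 2)

Substitute y = −x + 11:
2x² − 22x + 36 = 0  ⟹  x² − 11x + 18 = 0
x = 9 or x = 2, giving (9, 2) and (2, 9).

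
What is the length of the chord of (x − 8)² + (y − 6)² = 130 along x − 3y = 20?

4√10

Express y = (−20 + x)/3 and substitute into the circle:
10x² − 220x + 850 = 0  ⟹  x² − 22x + 85 = 0
x = 17 or x = 5, giving (17, −1) and (5, −5).
|(17, −1) − (5, −5)| = √((12)² + (4)²) = 4√10.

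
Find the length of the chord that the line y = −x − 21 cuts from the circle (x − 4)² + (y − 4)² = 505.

From the line, y = −x − 21. Substituting:
2x² + 42x + 136 = 0  ⟹  x² + 21x + 68 = 0
x = −4 or x = −17, giving (−4, −17) and (−17, −4).
Chord length = distance between (−4, −17) and (−17, −4) = √338 = 13√2.

13√2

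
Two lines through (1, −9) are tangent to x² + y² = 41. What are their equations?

5x − 4y = 41 and 4x + 5y = −41

Write the tangent as mx − y + (−9 − m·(1)) = 0 and set its distance from the centre to √41:
[m·(−1) − (9)]² = 41(m² + 1)
20m² − 9m − 20 = 0, so m = 5/4 or m = −4/5.
With m = 5/4: 5x − 4y = 41. With m = −4/5: 4x + 5y = −41.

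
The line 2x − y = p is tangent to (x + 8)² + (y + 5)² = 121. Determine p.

The line touches the circle iff its distance from (−8, −5) is 11:
|2·(−8) − 1·(−5) − p| / √5 = 11
|p − (−11)| = 11√5.

p = −11 ± 11√5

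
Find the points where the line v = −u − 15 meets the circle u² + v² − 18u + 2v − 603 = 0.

(−17, 2) and (12, −27)

From the line, v = −u − 15. Substituting:
2u² + 10u − 408 = 0  ⟹  u² + 5u − 204 = 0
u = 12 or u = −17, giving (12, −27) and (−17, 2).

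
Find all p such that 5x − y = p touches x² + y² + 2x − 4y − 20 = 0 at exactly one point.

p = −7 ± 5√26

Tangency holds when the distance from the centre (−1, 2) to the line equals the radius 5:
|5·(−1) − 1·2 − p| / √26 = 5
|p − (−7)| = 5√26.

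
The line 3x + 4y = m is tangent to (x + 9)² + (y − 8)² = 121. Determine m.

The line touches the circle iff its distance from (−9, 8) is 11:
|3·(−9) + 4·8 − m| / √25 = 11
|m − (5)| = 11·5, so m = 60 or m = −50.

m = −50 or m = 60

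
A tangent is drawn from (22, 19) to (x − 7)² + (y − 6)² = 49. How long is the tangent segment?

Centre (7, 6), r² = 49. |PO|² = (15)² + (13)² = 394.
Power of the point: PT² = |PO|² − r² = 345, so PT = √345.

√345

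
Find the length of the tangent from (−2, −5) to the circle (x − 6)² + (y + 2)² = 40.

√33

The centre is (6, −2) and r = 2√10. The square of the distance from P to the centre is 64 + 9 = 73.
By the tangent–radius right angle, tangent length = √(|PO|² − r²) = √33.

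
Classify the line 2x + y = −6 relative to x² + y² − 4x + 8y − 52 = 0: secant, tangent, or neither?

secant

Centre (2, −4), r² = 72. Distance² from centre to line = (6)²/5 = 36/5.
Since d² < r², the line cuts the circle twice.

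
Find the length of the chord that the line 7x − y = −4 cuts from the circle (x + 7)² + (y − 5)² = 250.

20√2

Substitute y = 7x + 4:
50x² − 200 = 0  ⟹  x² − 4 = 0
x = 2 or x = −2, giving (2, 18) and (−2, −10).
|(2, 18) − (−2, −10)| = √((4)² + (28)²) = 20√2.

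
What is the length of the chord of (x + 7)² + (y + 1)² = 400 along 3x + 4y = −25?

40

The distance from (−7, −1) to the line is 0/√25, and r² = 400.
Half the chord is √(r² − d²) = √(400), so the full chord is 40.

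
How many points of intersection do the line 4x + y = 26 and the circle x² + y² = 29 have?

Substituting the line into the circle gives 17x² − 208x + 647 = 0.
Δ = 43264 − 43996 = −732.
No real roots: the line does not meet the circle.

0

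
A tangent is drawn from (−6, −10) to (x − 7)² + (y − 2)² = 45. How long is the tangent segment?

2√67

With centre O = (7, 2), |OP|² = 313 and r² = 45.
The tangent meets the radius at right angles, so tangent² = |PO|² − r² = 313 − 45 = 268.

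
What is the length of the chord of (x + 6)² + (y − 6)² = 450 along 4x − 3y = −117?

30

Express y = (117 + 4x)/3 and substitute into the circle:
25x² + 900x + 6075 = 0  ⟹  x² + 36x + 243 = 0
x = −9 or x = −27, giving (−9, 27) and (−27, 3).
|(−9, 27) − (−27, 3)| = √((18)² + (24)²) = 30.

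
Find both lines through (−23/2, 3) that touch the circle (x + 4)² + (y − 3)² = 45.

2x + y = −20 and 2x − y = −26

Let a tangent through (−23/2, 3) have slope m. Its distance from (−4, 3) must equal 3√5:
(15/2m − (0))² = 45(m² + 1)
m² − 4 = 0, so m = −2 or m = 2.
With m = −2: 2x + y = −20. With m = 2: 2x − y = −26.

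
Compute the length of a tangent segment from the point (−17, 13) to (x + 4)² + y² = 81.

√257

The centre is (−4, 0) and r = 9. The square of the distance from P to the centre is 169 + 169 = 338.
By the tangent–radius right angle, tangent length = √(|PO|² − r²) = √257.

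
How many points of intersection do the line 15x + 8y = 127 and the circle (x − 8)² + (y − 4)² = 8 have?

Substituting the line into the circle gives 289x² − 3874x + 12609 = 0.
Δ = 15007876 − 14576004 = 431872.
Two real roots: the line is a secant.

2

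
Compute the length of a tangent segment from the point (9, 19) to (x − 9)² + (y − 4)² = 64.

√161

With centre O = (9, 4), |OP|² = 225 and r² = 64.
Power of the point: PT² = |PO|² − r² = 161, so PT = √161.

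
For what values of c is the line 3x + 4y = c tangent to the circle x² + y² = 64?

Tangency holds when the distance from the centre (0, 0) to the line equals the radius 8:
|3·0 + 4·0 − c| / √25 = 8
|c| = 8·5, so c = 40 or c = −40.

c = −40 or c = 40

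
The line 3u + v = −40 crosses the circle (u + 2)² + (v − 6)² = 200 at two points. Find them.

(−16, 8) and (−12, −4)

Substitute v = −3u − 40:
10u² + 280u + 1920 = 0  ⟹  u² + 28u + 192 = 0
u = −12 or u = −16, giving (−12, −4) and (−16, 8).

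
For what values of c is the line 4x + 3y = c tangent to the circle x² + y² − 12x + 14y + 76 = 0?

c = −12 or c = 18

Tangency holds when the distance from the centre (6, −7) to the line equals the radius 3:
|4·6 + 3·(−7) − c| / √25 = 3
|c − (3)| = 3·5, so c = 18 or c = −12.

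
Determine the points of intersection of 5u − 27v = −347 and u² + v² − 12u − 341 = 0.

From the line, v = (347 + 5u)/27. Substituting:
754u² − 5278u − 128180 = 0  ⟹  u² − 7u − 170 = 0
u = 17 or u = −10, giving (17, 16) and (−10, 11).

(−10, 11) and (17, 16)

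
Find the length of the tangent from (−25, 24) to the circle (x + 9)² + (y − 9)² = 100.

With centre O = (−9, 9), |OP|² = 481 and r² = 100.
Power of the point: PT² = |PO|² − r² = 381, so PT = √381.

√381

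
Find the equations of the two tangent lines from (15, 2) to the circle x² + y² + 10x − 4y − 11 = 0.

x − 3y = 9 and x + 3y = 21

Write the tangent as mx − y + (2 − m·(15)) = 0 and set its distance from the centre to 2√10:
[m·(−20) − (0)]² = 40(m² + 1)
9m² − 1 = 0, so m = 1/3 or m = −1/3.
Through (15, 2) these give x − 3y = 9 and x + 3y = 21.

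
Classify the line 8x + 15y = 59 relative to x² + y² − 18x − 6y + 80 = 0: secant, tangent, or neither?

Substituting the line into the circle gives 289x² − 4274x + 16171 = 0.
Δ = 18267076 − 18693676 = −426600.
No real roots: the line does not meet the circle.

neither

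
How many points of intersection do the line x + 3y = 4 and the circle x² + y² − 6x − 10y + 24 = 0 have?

0

Substituting the line into the circle gives 10x² − 32x + 112 = 0.
Discriminant = (−32)² − 4·10·(112) = −3456 < 0.
No real roots: the line does not meet the circle.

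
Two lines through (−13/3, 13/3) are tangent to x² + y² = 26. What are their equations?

5x − y = −26 and x − 5y = −26

Write the tangent as mx − y + (13/3 − m·(−13/3)) = 0 and set its distance from the centre to √26:
[m·(13/3) − (−13/3)]² = 26(m² + 1)
5m² − 26m + 5 = 0, so m = 5 or m = 1/5.
With m = 5: 5x − y = −26. With m = 1/5: x − 5y = −26.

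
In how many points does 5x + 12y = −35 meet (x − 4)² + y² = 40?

Substituting the line into the circle gives 169x² − 802x − 2231 = 0.
Δ = 643204 − (−1508156) = 2151360.
Two real roots: the line is a secant.

2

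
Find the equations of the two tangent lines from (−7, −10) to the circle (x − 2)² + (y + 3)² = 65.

x + 8y = −87 and 8x − y = −46

Write the tangent as mx − y + (−10 − m·(−7)) = 0 and set its distance from the centre to √65:
(9m − (7))² = 65(m² + 1)
8m² − 63m − 8 = 0, so m = −1/8 or m = 8.
Through (−7, −10) these give x + 8y = −87 and 8x − y = −46.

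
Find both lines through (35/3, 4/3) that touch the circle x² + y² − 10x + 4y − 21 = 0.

Write the tangent as mx − y + (4/3 − m·(35/3)) = 0 and set its distance from the centre to 5√2:
(−20/3m − (−10/3))² = 50(m² + 1)
m² + 8m + 7 = 0, so m = −7 or m = −1.
With m = −7: 7x + y = 83. With m = −1: x + y = 13.

7x + y = 83 and x + y = 13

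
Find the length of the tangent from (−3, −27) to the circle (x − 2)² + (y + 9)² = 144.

√205

The centre is (2, −9) and r = 12. The square of the distance from P to the centre is 25 + 324 = 349.
By the tangent–radius right angle, tangent length = √(|PO|² − r²) = √205.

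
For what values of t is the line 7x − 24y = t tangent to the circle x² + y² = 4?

The line touches the circle iff its distance from (0, 0) is 2:
|7·0 − 24·0 − t| / √625 = 2
|t| = 2·25, so t = 50 or t = −50.

t = −50 or t = 50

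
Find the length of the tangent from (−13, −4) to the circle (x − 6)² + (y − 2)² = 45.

4√22

The centre is (6, 2) and r = 3√5. The square of the distance from P to the centre is 361 + 36 = 397.
The tangent meets the radius at right angles, so tangent² = |PO|² − r² = 397 − 45 = 352.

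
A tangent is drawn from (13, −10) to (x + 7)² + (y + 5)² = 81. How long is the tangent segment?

2√86

Centre (−7, −5), r² = 81. |PO|² = (20)² + (−5)² = 425.
By the tangent–radius right angle, tangent length = √(|PO|² − r²) = √344 = 2√86.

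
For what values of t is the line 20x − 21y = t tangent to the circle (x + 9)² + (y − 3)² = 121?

Tangency holds when the distance from the centre (−9, 3) to the line equals the radius 11:
|20·(−9) − 21·3 − t| / √841 = 11
|t − (−243)| = 11·29, so t = 76 or t = −562.

t = −562 or t = 76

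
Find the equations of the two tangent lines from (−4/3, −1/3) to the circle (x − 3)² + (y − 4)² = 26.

5x + y = −7 and x + 5y = −3

Write the tangent as mx − y + (−1/3 − m·(−4/3)) = 0 and set its distance from the centre to √26:
(13/3m − (13/3))² = 26(m² + 1)
5m² + 26m + 5 = 0, so m = −5 or m = −1/5.
Through (−4/3, −1/3) these give 5x + y = −7 and x + 5y = −3.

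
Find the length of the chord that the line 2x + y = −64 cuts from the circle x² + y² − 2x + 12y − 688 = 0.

2√5

Centre (1, −6), r² = 725. Perpendicular distance d from centre to line = |60| / √5 = 60/√5.
Chord = 2√(r² − d²) = 2·√(5) = 2√5.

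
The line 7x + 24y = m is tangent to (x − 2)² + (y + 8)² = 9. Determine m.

m = −253 or m = −103

Tangency holds when the distance from the centre (2, −8) to the line equals the radius 3:
|7·2 + 24·(−8) − m| / √625 = 3
|m − (−178)| = 3·25, so m = −103 or m = −253.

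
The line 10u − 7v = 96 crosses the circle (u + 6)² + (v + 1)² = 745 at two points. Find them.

(−10, −28) and (18, 12)

Express v = (−96 + 10u)/7 and substitute into the circle:
149u² − 1192u − 26820 = 0  ⟹  u² − 8u − 180 = 0
u = 18 or u = −10, giving (18, 12) and (−10, −28).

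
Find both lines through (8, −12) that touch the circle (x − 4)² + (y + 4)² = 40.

3x − y = 36 and x + 3y = −28

Write the tangent as mx − y + (−12 − m·(8)) = 0 and set its distance from the centre to 2√10:
(−4m − (8))² = 40(m² + 1)
3m² − 8m − 3 = 0, so m = 3 or m = −1/3.
With m = 3: 3x − y = 36. With m = −1/3: x + 3y = −28.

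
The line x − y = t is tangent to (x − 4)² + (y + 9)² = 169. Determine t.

The line touches the circle iff its distance from (4, −9) is 13:
|1·4 − 1·(−9) − t| / √2 = 13
|t − (13)| = 13√2.

t = 13 ± 13√2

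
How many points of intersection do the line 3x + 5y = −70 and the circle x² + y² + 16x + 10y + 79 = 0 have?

0

Substituting the line into the circle gives 34x² + 670x + 3375 = 0.
Discriminant = (670)² − 4·34·(3375) = −10100 < 0.
No real roots: the line does not meet the circle.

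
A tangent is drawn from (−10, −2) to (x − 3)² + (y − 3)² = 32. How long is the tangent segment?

9√2

Centre (3, 3), r² = 32. |PO|² = (−13)² + (−5)² = 194.
The tangent meets the radius at right angles, so tangent² = |PO|² − r² = 194 − 32 = 162.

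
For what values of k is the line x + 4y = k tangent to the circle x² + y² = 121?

k = ±11√17

Tangency holds when the distance from the centre (0, 0) to the line equals the radius 11:
|1·0 + 4·0 − k| / √17 = 11
|k| = 11√17.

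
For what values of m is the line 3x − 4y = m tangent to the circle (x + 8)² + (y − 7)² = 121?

For a tangent, require d(centre, line) = r = 11.
|3·(−8) − 4·7 − m| / √25 = 11
|m − (−52)| = 11·5, so m = 3 or m = −107.

m = −107 or m = 3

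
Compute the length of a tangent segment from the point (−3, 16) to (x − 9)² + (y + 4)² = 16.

The centre is (9, −4) and r = 4. The square of the distance from P to the centre is 144 + 400 = 544.
By the tangent–radius right angle, tangent length = √(|PO|² − r²) = √528 = 4√33.

4√33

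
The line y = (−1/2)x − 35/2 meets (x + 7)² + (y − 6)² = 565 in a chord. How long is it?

The distance from (−7, 6) to the line is 40/√5, and r² = 565.
Chord = 2√(r² − d²) = 2·√(245) = 14√5.

14√5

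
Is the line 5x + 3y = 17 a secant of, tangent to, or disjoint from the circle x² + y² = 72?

Centre (0, 0), r² = 72. Distance² from centre to line = (−17)²/34 = 17/2.
Since d² < r², the line cuts the circle twice.

secant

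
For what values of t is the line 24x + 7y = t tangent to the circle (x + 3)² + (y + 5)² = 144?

For a tangent, require d(centre, line) = r = 12.
|24·(−3) + 7·(−5) − t| / √625 = 12
|t − (−107)| = 12·25, so t = 193 or t = −407.

t = −407 or t = 193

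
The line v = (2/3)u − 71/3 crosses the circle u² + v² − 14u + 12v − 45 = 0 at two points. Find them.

(10, −17) and (16, −13)

From the line, v = (−71 + 2u)/3. Substituting:
13u² − 338u + 2080 = 0  ⟹  u² − 26u + 160 = 0
u = 16 or u = 10, giving (16, −13) and (10, −17).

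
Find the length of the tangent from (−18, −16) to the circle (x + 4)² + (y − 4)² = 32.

Centre (−4, 4), r² = 32. |PO|² = (−14)² + (−20)² = 596.
Power of the point: PT² = |PO|² − r² = 564, so PT = 2√141.

2√141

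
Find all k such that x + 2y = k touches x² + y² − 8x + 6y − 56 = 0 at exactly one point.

k = −2 ± 9√5

For a tangent, require d(centre, line) = r = 9.
|1·4 + 2·(−3) − k| / √5 = 9
|k − (−2)| = 9√5.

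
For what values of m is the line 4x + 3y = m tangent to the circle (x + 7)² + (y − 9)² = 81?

For a tangent, require d(centre, line) = r = 9.
|4·(−7) + 3·9 − m| / √25 = 9
|m − (−1)| = 9·5, so m = 44 or m = −46.

m = −46 or m = 44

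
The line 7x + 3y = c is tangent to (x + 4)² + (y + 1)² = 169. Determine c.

c = −31 ± 13√58

For a tangent, require d(centre, line) = r = 13.
|7·(−4) + 3·(−1) − c| / √58 = 13
|c − (−31)| = 13√58.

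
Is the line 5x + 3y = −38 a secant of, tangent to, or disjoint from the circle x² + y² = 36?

Substituting the line into the circle gives 34x² + 380x + 1120 = 0.
Discriminant = (380)² − 4·34·(1120) = −7920 < 0.
No real roots: the line does not meet the circle.

disjoint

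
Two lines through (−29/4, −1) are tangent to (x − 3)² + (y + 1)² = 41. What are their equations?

4x − 5y = −24 and 4x + 5y = −34

Write the tangent as mx − y + (−1 − m·(−29/4)) = 0 and set its distance from the centre to √41:
(41/4m − (0))² = 41(m² + 1)
25m² − 16 = 0, so m = 4/5 or m = −4/5.
With m = 4/5: 4x − 5y = −24. With m = −4/5: 4x + 5y = −34.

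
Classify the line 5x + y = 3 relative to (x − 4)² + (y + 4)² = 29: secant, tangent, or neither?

secant

Substituting the line into the circle gives 26x² − 78x + 36 = 0.
Discriminant = (−78)² − 4·26·(36) = 2340 > 0.
Two real roots: the line is a secant.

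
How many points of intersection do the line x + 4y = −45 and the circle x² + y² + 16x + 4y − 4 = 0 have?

d² = (1·(−8) + 4·(−2) − (−45))²/17 = 841/17; r² = 72.
Since d² < r², the line cuts the circle twice.

2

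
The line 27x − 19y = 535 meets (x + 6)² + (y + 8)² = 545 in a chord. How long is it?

√1090

Centre (−6, −8), r² = 545. Perpendicular distance d from centre to line = |−545| / √1090 = 545/√1090.
Half the chord is √(r² − d²) = √(545/2), so the full chord is √1090.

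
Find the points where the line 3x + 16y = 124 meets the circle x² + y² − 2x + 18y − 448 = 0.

(−12, 10) and (20, 4)

Express y = (124 − 3x)/16 and substitute into the circle:
265x² − 2120x − 63600 = 0  ⟹  x² − 8x − 240 = 0
x = 20 or x = −12, giving (20, 4) and (−12, 10).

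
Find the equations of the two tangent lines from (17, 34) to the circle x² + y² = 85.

9x − 2y = 85 and 7x − 6y = −85

Write the tangent as mx − y + (34 − m·(17)) = 0 and set its distance from the centre to √85:
(−17m − (−34))² = 85(m² + 1)
12m² − 68m + 63 = 0, so m = 9/2 or m = 7/6.
Through (17, 34) these give 9x − 2y = 85 and 7x − 6y = −85.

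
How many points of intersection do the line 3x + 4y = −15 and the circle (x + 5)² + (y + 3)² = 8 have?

2

d² = (3·(−5) + 4·(−3) − (−15))²/25 = 144/25; r² = 8.
Since d² < r², the line cuts the circle twice.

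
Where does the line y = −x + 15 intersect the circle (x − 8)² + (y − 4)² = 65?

Express y = −x + 15 and substitute into the circle:
2x² − 38x + 120 = 0  ⟹  x² − 19x + 60 = 0
x = 15 or x = 4, giving (15, 0) and (4, 11).

(4, 11) and (15, 0)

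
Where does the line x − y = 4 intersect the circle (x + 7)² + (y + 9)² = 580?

From the line, y = x − 4. Substituting:
2x² + 24x − 506 = 0  ⟹  x² + 12x − 253 = 0
x = 11 or x = −23, giving (11, 7) and (−23, −27).

(−23, −27) and (11, 7)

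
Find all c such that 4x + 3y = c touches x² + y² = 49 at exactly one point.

Tangency holds when the distance from the centre (0, 0) to the line equals the radius 7:
|4·0 + 3·0 − c| / √25 = 7
|c| = 7·5, so c = 35 or c = −35.

c = −35 or c = 35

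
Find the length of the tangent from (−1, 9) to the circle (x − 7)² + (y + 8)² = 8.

With centre O = (7, −8), |OP|² = 353 and r² = 8.
Power of the point: PT² = |PO|² − r² = 345, so PT = √345.

√345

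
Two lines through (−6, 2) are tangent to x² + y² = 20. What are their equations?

A line y − (2) = m(x − (−6)) is tangent when its distance from (0, 0) is 2√5:
(6m − (−2))² = 20(m² + 1)
2m² + 3m − 2 = 0, so m = −2 or m = 1/2.
Through (−6, 2) these give 2x + y = −10 and x − 2y = −10.

2x + y = −10 and x − 2y = −10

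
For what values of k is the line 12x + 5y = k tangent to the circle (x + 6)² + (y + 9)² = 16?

For a tangent, require d(centre, line) = r = 4.
|12·(−6) + 5·(−9) − k| / √169 = 4
|k − (−117)| = 4·13, so k = −65 or k = −169.

k = −169 or k = −65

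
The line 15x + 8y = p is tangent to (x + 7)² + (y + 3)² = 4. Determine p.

Tangency holds when the distance from the centre (−7, −3) to the line equals the radius 2:
|15·(−7) + 8·(−3) − p| / √289 = 2
|p − (−129)| = 2·17, so p = −95 or p = −163.

p = −163 or p = −95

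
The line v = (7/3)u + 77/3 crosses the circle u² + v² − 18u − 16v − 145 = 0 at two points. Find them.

(−8, 7) and (−2, 21)

Substitute v = (77 + 7u)/3:
58u² + 580u + 928 = 0  ⟹  u² + 10u + 16 = 0
u = −2 or u = −8, giving (−2, 21) and (−8, 7).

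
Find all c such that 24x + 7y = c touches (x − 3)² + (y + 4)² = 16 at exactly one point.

c = −56 or c = 144

Tangency holds when the distance from the centre (3, −4) to the line equals the radius 4:
|24·3 + 7·(−4) − c| / √625 = 4
|c − (44)| = 4·25, so c = 144 or c = −56.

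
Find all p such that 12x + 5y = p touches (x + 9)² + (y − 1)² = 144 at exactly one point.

The line touches the circle iff its distance from (−9, 1) is 12:
|12·(−9) + 5·1 − p| / √169 = 12
|p − (−103)| = 12·13, so p = 53 or p = −259.

p = −259 or p = 53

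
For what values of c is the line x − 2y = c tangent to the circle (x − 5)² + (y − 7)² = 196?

The line touches the circle iff its distance from (5, 7) is 14:
|1·5 − 2·7 − c| / √5 = 14
|c − (−9)| = 14√5.

c = −9 ± 14√5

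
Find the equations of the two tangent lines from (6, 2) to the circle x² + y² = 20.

x + 2y = 10 and 2x − y = 10

A line y − (2) = m(x − (6)) is tangent when its distance from (0, 0) is 2√5:
[m·(−6) − (−2)]² = 20(m² + 1)
2m² − 3m − 2 = 0, so m = −1/2 or m = 2.
Through (6, 2) these give x + 2y = 10 and 2x − y = 10.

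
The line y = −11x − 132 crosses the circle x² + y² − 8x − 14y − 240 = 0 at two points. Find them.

From the line, y = −11x − 132. Substituting:
122x² + 3050x + 19032 = 0  ⟹  x² + 25x + 156 = 0
x = −12 or x = −13, giving (−12, 0) and (−13, 11).

(−13, 11) and (−12, 0)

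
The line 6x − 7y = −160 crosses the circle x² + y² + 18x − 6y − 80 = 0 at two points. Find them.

Substitute y = (160 + 6x)/7:
85x² + 2550x + 14960 = 0  ⟹  x² + 30x + 176 = 0
x = −8 or x = −22, giving (−8, 16) and (−22, 4).

(−22, 4) and (−8, 16)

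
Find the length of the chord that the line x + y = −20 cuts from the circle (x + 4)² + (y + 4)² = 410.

26√2

The distance from (−4, −4) to the line is 12/√2, and r² = 410.
Half the chord is √(r² − d²) = √(338), so the full chord is 26√2.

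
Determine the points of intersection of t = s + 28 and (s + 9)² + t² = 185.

Express t = s + 28 and substitute into the circle:
2s² + 74s + 680 = 0  ⟹  s² + 37s + 340 = 0
s = −17 or s = −20, giving (−17, 11) and (−20, 8).

(−20, 8) and (−17, 11)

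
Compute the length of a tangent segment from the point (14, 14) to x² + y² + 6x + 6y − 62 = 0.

√498

The centre is (−3, −3) and r = 4√5. The square of the distance from P to the centre is 289 + 289 = 578.
Power of the point: PT² = |PO|² − r² = 498, so PT = √498.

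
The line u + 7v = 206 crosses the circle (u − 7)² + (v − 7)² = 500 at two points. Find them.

Express v = (206 − u)/7 and substitute into the circle:
50u² − 1000u + 2550 = 0  ⟹  u² − 20u + 51 = 0
u = 17 or u = 3, giving (17, 27) and (3, 29).

(3, 29) and (17, 27)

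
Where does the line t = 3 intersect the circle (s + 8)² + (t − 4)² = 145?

(−20, 3) and (4, 3)

From the line, t = 3. Substituting:
s² + 16s − 80 = 0
s = 4 or s = −20, giving (4, 3) and (−20, 3).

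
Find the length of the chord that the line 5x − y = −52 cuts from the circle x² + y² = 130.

2√26

Centre (0, 0), r² = 130. Perpendicular distance d from centre to line = |52| / √26 = 52/√26.
Half the chord is √(r² − d²) = √(26), so the full chord is 2√26.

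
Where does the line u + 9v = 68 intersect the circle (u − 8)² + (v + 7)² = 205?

(5, 7) and (14, 6)

Express v = (68 − u)/9 and substitute into the circle:
82u² − 1558u + 5740 = 0  ⟹  u² − 19u + 70 = 0
u = 14 or u = 5, giving (14, 6) and (5, 7).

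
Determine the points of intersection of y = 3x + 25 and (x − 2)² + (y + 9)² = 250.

From the line, y = 3x + 25. Substituting:
10x² + 200x + 910 = 0  ⟹  x² + 20x + 91 = 0
x = −7 or x = −13, giving (−7, 4) and (−13, −14).

(−13, −14) and (−7, 4)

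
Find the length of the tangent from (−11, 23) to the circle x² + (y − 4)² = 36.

With centre O = (0, 4), |OP|² = 482 and r² = 36.
By the tangent–radius right angle, tangent length = √(|PO|² − r²) = √446.

√446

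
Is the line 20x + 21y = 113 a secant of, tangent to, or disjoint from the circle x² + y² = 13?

Substituting the line into the circle gives 841x² − 4520x + 7036 = 0.
Δ = 20430400 − 23669104 = −3238704.
No real roots: the line does not meet the circle.

disjoint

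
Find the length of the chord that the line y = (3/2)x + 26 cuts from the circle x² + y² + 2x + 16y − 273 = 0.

Centre (−1, −8), r² = 338. Perpendicular distance d from centre to line = |65| / √13 = 65/√13.
Half the chord is √(r² − d²) = √(13), so the full chord is 2√13.

2√13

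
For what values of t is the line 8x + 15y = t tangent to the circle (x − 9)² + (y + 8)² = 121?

t = −235 or t = 139

The line touches the circle iff its distance from (9, −8) is 11:
|8·9 + 15·(−8) − t| / √289 = 11
|t − (−48)| = 11·17, so t = 139 or t = −235.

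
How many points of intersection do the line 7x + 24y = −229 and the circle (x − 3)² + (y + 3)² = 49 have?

Substituting the line into the circle gives 625x² − 1258x + 1609 = 0.
Δ = 1582564 − 4022500 = −2439936.
No real roots: the line does not meet the circle.

0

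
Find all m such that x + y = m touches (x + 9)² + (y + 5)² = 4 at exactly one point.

m = −14 ± 2√2

For a tangent, require d(centre, line) = r = 2.
|1·(−9) + 1·(−5) − m| / √2 = 2
|m − (−14)| = 2√2.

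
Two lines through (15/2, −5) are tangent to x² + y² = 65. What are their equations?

A line y − (−5) = m(x − (15/2)) is tangent when its distance from (0, 0) is √65:
(−15/2m − (5))² = 65(m² + 1)
7m² − 60m + 32 = 0, so m = 4/7 or m = 8.
With m = 4/7: 4x − 7y = 65. With m = 8: 8x − y = 65.

4x − 7y = 65 and 8x − y = 65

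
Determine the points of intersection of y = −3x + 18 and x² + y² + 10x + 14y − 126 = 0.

Substitute y = −3x + 18:
10x² − 140x + 450 = 0  ⟹  x² − 14x + 45 = 0
x = 9 or x = 5, giving (9, −9) and (5, 3).

(5, 3) and (9, −9)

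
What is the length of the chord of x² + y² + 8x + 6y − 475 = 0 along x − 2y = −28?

16√5

From the line, y = (28 + x)/2. Substituting:
5x² + 100x − 780 = 0  ⟹  x² + 20x − 156 = 0
x = 6 or x = −26, giving (6, 17) and (−26, 1).
|(6, 17) − (−26, 1)| = √((32)² + (16)²) = 16√5.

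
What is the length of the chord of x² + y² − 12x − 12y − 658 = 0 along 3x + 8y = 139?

Centre (6, 6), r² = 730. Perpendicular distance d from centre to line = |−73| / √73 = 73/√73.
Half the chord is √(r² − d²) = √(657), so the full chord is 6√73.

6√73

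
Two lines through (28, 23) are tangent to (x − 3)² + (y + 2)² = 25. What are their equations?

4x − 3y = 43 and 3x − 4y = −8

Let a tangent through (28, 23) have slope m. Its distance from (3, −2) must equal 5:
(−25m − (−25))² = 25(m² + 1)
12m² − 25m + 12 = 0, so m = 4/3 or m = 3/4.
With m = 4/3: 4x − 3y = 43. With m = 3/4: 3x − 4y = −8.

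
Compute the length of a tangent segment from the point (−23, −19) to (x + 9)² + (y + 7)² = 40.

Centre (−9, −7), r² = 40. |PO|² = (−14)² + (−12)² = 340.
Power of the point: PT² = |PO|² − r² = 300, so PT = 10√3.

10√3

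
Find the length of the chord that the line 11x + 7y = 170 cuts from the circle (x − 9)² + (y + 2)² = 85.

Express y = (170 − 11x)/7 and substitute into the circle:
170x² − 4930x + 33660 = 0  ⟹  x² − 29x + 198 = 0
x = 18 or x = 11, giving (18, −4) and (11, 7).
|(18, −4) − (11, 7)| = √((7)² + (−11)²) = √170.

√170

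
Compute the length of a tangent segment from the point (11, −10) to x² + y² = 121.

With centre O = (0, 0), |OP|² = 221 and r² = 121.
By the tangent–radius right angle, tangent length = √(|PO|² − r²) = √100 = 10.

10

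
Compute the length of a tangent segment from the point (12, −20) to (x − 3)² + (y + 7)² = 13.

√237

Centre (3, −7), r² = 13. |PO|² = (9)² + (−13)² = 250.
By the tangent–radius right angle, tangent length = √(|PO|² − r²) = √237.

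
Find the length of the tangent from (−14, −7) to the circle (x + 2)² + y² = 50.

√143

Centre (−2, 0), r² = 50. |PO|² = (−12)² + (−7)² = 193.
Power of the point: PT² = |PO|² − r² = 143, so PT = √143.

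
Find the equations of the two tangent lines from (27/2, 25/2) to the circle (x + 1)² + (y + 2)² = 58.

A line y − (25/2) = m(x − (27/2)) is tangent when its distance from (−1, −2) is √58:
(−29/2m − (−29/2))² = 58(m² + 1)
21m² − 58m + 21 = 0, so m = 7/3 or m = 3/7.
Through (27/2, 25/2) these give 7x − 3y = 57 and 3x − 7y = −47.

7x − 3y = 57 and 3x − 7y = −47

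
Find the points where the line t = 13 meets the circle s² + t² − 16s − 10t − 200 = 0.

(−7, 13) and (23, 13)

Substitute t = 13:
s² − 16s − 161 = 0
s = 23 or s = −7, giving (23, 13) and (−7, 13).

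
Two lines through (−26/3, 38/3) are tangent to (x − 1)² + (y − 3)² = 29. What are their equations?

Let a tangent through (−26/3, 38/3) have slope m. Its distance from (1, 3) must equal √29:
(29/3m − (−29/3))² = 29(m² + 1)
10m² + 29m + 10 = 0, so m = −5/2 or m = −2/5.
With m = −5/2: 5x + 2y = −18. With m = −2/5: 2x + 5y = 46.

5x + 2y = −18 and 2x + 5y = 46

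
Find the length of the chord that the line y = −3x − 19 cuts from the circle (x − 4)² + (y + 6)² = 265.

Substitute y = −3x − 19:
10x² + 70x − 80 = 0  ⟹  x² + 7x − 8 = 0
x = 1 or x = −8, giving (1, −22) and (−8, 5).
Chord length = distance between (1, −22) and (−8, 5) = √810 = 9√10.

9√10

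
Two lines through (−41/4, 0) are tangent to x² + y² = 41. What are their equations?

Let a tangent through (−41/4, 0) have slope m. Its distance from (0, 0) must equal √41:
(41/4m − (0))² = 41(m² + 1)
25m² − 16 = 0, so m = 4/5 or m = −4/5.
With m = 4/5: 4x − 5y = −41. With m = −4/5: 4x + 5y = −41.

4x − 5y = −41 and 4x + 5y = −41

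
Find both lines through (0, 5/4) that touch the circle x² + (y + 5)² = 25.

3x − 4y = −5 and 3x + 4y = 5

Let a tangent through (0, 5/4) have slope m. Its distance from (0, −5) must equal 5:
(0m − (−25/4))² = 25(m² + 1)
16m² − 9 = 0, so m = 3/4 or m = −3/4.
With m = 3/4: 3x − 4y = −5. With m = −3/4: 3x + 4y = 5.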